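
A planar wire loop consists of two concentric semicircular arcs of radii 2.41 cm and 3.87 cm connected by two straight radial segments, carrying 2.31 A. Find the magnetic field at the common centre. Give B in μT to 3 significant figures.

B ≈ 11.4 μT

The radial connectors point toward the centre, so dl × r̂ = 0 and they contribute nothing.
Each semicircle gives μ₀I/(4R): inner arc 3.01×10⁻⁵ T, outer arc 1.88×10⁻⁵ T.
The two arcs carry current in opposite angular senses, so their fields oppose: B = |3.01×10⁻⁵ − 1.88×10⁻⁵| = 1.14×10⁻⁵ T.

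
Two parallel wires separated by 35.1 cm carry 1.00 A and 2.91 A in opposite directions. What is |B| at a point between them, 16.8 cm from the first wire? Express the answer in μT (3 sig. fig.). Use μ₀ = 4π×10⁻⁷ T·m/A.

B ≈ 4.37 μT

Each long wire gives B = μ₀I/(2πd). Distances are d₁ = 0.168 m and d₂ = 0.183 m.
B₁ = 1.19×10⁻⁶ T, B₂ = 3.18×10⁻⁶ T.
Between antiparallel currents both contributions point the same way, so they add. B = B₁ + B₂ = 1.19×10⁻⁶ + 3.18×10⁻⁶ = 4.37×10⁻⁶ T.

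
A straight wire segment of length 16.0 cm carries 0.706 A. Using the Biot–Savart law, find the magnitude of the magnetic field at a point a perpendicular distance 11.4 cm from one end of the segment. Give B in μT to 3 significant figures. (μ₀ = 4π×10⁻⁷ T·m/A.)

For a finite straight segment, B = (μ₀I/4πd)(sinθ₁ + sinθ₂), where θ₁, θ₂ are the angles from the perpendicular to each end.
The perpendicular foot is at one end, so the two end-offsets along the wire are 0 and L = 0.16 m.
sinθ₁ = 0/√(0²+0.114²) = 0.0000; sinθ₂ = 0.16/√(0.16²+0.114²) = 0.8144.
B = (4π×10⁻⁷ × 0.706) / (4π × 0.114) × (0.0000 + 0.8144) = 5.04×10⁻⁷ T.

B ≈ 0.504 μT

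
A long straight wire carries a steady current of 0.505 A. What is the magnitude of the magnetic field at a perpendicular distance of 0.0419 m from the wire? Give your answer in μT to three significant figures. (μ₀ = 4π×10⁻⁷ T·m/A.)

For an infinitely long straight wire, B = μ₀I/(2πd).
B = (4π×10⁻⁷ × 0.505) / (2π × 0.0419) = 2.41×10⁻⁶ T.

B ≈ 2.41 μT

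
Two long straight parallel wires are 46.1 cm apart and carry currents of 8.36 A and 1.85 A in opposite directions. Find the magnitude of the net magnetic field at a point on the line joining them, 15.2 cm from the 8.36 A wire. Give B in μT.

Each long wire gives B = μ₀I/(2πd). Distances are d₁ = 0.152 m and d₂ = 0.309 m.
B₁ = 1.10×10⁻⁵ T, B₂ = 1.20×10⁻⁶ T.
Between antiparallel currents both contributions point the same way, so they add. B = B₁ + B₂ = 1.10×10⁻⁵ + 1.20×10⁻⁶ = 1.22×10⁻⁵ T.

B ≈ 12.2 μT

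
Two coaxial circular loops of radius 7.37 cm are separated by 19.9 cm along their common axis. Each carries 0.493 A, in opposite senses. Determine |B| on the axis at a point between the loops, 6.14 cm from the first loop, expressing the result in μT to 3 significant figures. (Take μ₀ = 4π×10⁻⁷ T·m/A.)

B ≈ 1.46 μT

Each loop contributes B = μ₀IR²/[2(R²+z²)^(3/2)] on the axis, with z measured from that loop.
Loop 1 (z = 0.0614 m): B₁ = 1.91×10⁻⁶ T. Loop 2 (z = 0.1376 m): B₂ = 4.42×10⁻⁷ T.
The fields oppose: B = |B₁ − B₂| = 1.46×10⁻⁶ T.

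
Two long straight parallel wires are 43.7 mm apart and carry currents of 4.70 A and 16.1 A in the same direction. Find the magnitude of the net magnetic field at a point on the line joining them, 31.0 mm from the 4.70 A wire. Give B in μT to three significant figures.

Each long wire gives B = μ₀I/(2πd). Distances are d₁ = 0.031 m and d₂ = 0.0127 m.
B₁ = 3.03×10⁻⁵ T, B₂ = 2.54×10⁻⁴ T.
Between parallel currents the two contributions point in opposite directions, so they subtract. B = |B₁ − B₂| = |3.03×10⁻⁵ − 2.54×10⁻⁴| = 2.23×10⁻⁴ T.

B ≈ 223 μT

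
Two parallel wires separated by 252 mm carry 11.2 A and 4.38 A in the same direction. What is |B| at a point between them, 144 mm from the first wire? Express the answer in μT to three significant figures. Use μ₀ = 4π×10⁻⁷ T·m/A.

B ≈ 7.44 μT

Each long wire gives B = μ₀I/(2πd). Distances are d₁ = 0.144 m and d₂ = 0.108 m.
B₁ = 1.56×10⁻⁵ T, B₂ = 8.11×10⁻⁶ T.
Between parallel currents the two contributions point in opposite directions, so they subtract. B = |B₁ − B₂| = |1.56×10⁻⁵ − 8.11×10⁻⁶| = 7.44×10⁻⁶ T.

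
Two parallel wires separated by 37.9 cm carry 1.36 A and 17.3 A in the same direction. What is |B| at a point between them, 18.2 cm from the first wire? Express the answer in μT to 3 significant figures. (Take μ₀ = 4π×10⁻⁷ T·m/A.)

B ≈ 16.1 μT

Each long wire gives B = μ₀I/(2πd). Distances are d₁ = 0.182 m and d₂ = 0.197 m.
B₁ = 1.49×10⁻⁶ T, B₂ = 1.76×10⁻⁵ T.
Between parallel currents the two contributions point in opposite directions, so they subtract. B = |B₁ − B₂| = |1.49×10⁻⁶ − 1.76×10⁻⁵| = 1.61×10⁻⁵ T.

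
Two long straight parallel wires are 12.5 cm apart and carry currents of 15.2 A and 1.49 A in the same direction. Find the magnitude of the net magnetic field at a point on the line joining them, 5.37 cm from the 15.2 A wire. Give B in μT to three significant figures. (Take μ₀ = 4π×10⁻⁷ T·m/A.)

B ≈ 52.4 μT

Each long wire gives B = μ₀I/(2πd). Distances are d₁ = 0.0537 m and d₂ = 0.0713 m.
B₁ = 5.66×10⁻⁵ T, B₂ = 4.18×10⁻⁶ T.
Between parallel currents the two contributions point in opposite directions, so they subtract. B = |B₁ − B₂| = |5.66×10⁻⁵ − 4.18×10⁻⁶| = 5.24×10⁻⁵ T.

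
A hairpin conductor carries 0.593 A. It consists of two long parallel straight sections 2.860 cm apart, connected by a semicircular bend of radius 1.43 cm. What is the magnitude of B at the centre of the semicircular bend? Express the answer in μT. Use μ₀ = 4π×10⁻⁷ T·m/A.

B ≈ 21.3 μT

The semicircular arc contributes B_arc = μ₀I·π/(4πR) = μ₀I/(4R) = 1.30×10⁻⁵ T.
Each semi-infinite lead is at perpendicular distance R = 0.0143 m from the centre, with the perpendicular foot at its near end, so it contributes μ₀I/(4πR); both point the same way, together 8.29×10⁻⁶ T.
Arc and leads all point the same direction: B = 1.30×10⁻⁵ + 8.29×10⁻⁶ = 2.13×10⁻⁵ T.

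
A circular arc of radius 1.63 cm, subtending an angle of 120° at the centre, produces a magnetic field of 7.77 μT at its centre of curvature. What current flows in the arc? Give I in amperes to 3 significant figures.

For a circular arc, B = μ₀Iφ/(4πR) with φ in radians; here φ = 2.094 rad.
So I = 4πRB/(μ₀φ) = 4π × 0.0163 × 7.77×10⁻⁶ / (4π×10⁻⁷ × 2.094) = 0.605 A.

I ≈ 0.605 A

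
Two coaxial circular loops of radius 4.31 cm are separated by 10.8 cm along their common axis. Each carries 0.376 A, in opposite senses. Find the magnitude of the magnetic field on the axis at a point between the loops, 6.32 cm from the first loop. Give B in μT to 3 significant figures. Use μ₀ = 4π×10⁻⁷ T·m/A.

B ≈ 0.846 μT

Each loop contributes B = μ₀IR²/[2(R²+z²)^(3/2)] on the axis, with z measured from that loop.
Loop 1 (z = 0.0632 m): B₁ = 9.80×10⁻⁷ T. Loop 2 (z = 0.0448 m): B₂ = 1.83×10⁻⁶ T.
The fields oppose: B = |B₁ − B₂| = 8.46×10⁻⁷ T.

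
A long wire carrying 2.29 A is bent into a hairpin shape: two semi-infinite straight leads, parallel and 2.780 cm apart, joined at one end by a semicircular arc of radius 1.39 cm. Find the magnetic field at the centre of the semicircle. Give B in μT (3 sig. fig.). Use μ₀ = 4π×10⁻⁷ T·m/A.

B ≈ 84.7 μT

The semicircular arc contributes B_arc = μ₀I·π/(4πR) = μ₀I/(4R) = 5.18×10⁻⁵ T.
Each semi-infinite lead is at perpendicular distance R = 0.0139 m from the centre, with the perpendicular foot at its near end, so it contributes μ₀I/(4πR); both point the same way, together 3.29×10⁻⁵ T.
Arc and leads all point the same direction: B = 5.18×10⁻⁵ + 3.29×10⁻⁵ = 8.47×10⁻⁵ T.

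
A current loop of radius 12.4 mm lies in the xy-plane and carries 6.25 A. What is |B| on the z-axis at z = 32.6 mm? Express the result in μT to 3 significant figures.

B ≈ 14.2 μT

On the axis of a circular loop, B = μ₀IR² / [2(R²+z²)^(3/2)].
R² + z² = (0.0124)² + (0.0326)² = 0.001217 m², and (R²+z²)^(3/2) = 4.24×10⁻⁵ m³.
B = (4π×10⁻⁷ × 6.25 × 0.0001538) / (2 × 4.24×10⁻⁵) = 1.42×10⁻⁵ T.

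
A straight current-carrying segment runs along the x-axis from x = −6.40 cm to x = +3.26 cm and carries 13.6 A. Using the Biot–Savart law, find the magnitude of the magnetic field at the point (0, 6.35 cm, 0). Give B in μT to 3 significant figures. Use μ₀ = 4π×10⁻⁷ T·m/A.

B ≈ 25.0 μT

For a finite straight segment, B = (μ₀I/4πd)(sinθ₁ + sinθ₂), where θ₁, θ₂ are the angles from the perpendicular to each end.
The perpendicular distance is d = 0.0635 m; the end-offsets along the wire are a = 0.064 m and b = 0.0326 m.
sinθ₁ = 0.064/√(0.064²+0.0635²) = 0.7099; sinθ₂ = 0.0326/√(0.0326²+0.0635²) = 0.4567.
B = (4π×10⁻⁷ × 13.6) / (4π × 0.0635) × (0.7099 + 0.4567) = 2.50×10⁻⁵ T.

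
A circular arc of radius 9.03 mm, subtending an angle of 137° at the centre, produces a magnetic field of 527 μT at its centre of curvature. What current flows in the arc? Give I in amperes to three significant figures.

For a circular arc, B = μ₀Iφ/(4πR) with φ in radians; here φ = 2.391 rad.
So I = 4πRB/(μ₀φ) = 4π × 0.00903 × 5.27×10⁻⁴ / (4π×10⁻⁷ × 2.391) = 19.9 A.

I ≈ 19.9 A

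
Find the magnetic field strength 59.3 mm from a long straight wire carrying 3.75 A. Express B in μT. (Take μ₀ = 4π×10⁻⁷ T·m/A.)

B ≈ 12.6 μT

For an infinitely long straight wire, B = μ₀I/(2πd).
B = (4π×10⁻⁷ × 3.75) / (2π × 0.0593) = 1.26×10⁻⁵ T.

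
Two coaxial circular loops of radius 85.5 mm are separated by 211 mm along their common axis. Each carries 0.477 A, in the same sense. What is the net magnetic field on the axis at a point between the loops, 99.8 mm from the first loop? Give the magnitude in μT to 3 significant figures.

Each loop contributes B = μ₀IR²/[2(R²+z²)^(3/2)] on the axis, with z measured from that loop.
Loop 1 (z = 0.0998 m): B₁ = 9.65×10⁻⁷ T. Loop 2 (z = 0.1112 m): B₂ = 7.94×10⁻⁷ T.
The fields add: B = B₁ + B₂ = 1.76×10⁻⁶ T.

B ≈ 1.76 μT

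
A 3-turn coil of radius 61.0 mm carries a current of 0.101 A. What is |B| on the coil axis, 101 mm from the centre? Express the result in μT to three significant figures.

For an N-turn flat coil, B = Nμ₀IR²/[2(R²+z²)^(3/2)] with R = 0.061 m, z = 0.101 m.
B = 3 × 1.44×10⁻⁷ T = 4.31×10⁻⁷ T.

B ≈ 0.431 μT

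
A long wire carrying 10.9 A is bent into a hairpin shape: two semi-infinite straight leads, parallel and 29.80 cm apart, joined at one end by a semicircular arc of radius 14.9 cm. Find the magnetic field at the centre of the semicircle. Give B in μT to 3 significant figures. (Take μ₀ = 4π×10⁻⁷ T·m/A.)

The semicircular arc contributes B_arc = μ₀I·π/(4πR) = μ₀I/(4R) = 2.30×10⁻⁵ T.
Each semi-infinite lead is at perpendicular distance R = 0.149 m from the centre, with the perpendicular foot at its near end, so it contributes μ₀I/(4πR); both point the same way, together 1.46×10⁻⁵ T.
Arc and leads all point the same direction: B = 2.30×10⁻⁵ + 1.46×10⁻⁵ = 3.76×10⁻⁵ T.

B ≈ 37.6 μT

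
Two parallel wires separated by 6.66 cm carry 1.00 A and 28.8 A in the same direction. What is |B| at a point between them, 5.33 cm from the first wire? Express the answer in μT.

Each long wire gives B = μ₀I/(2πd). Distances are d₁ = 0.0533 m and d₂ = 0.0133 m.
B₁ = 3.75×10⁻⁶ T, B₂ = 4.33×10⁻⁴ T.
Between parallel currents the two contributions point in opposite directions, so they subtract. B = |B₁ − B₂| = |3.75×10⁻⁶ − 4.33×10⁻⁴| = 4.29×10⁻⁴ T.

B ≈ 429 μT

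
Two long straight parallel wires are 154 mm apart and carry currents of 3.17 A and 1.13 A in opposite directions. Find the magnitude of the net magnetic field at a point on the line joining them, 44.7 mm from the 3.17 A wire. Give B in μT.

Each long wire gives B = μ₀I/(2πd). Distances are d₁ = 0.0447 m and d₂ = 0.1093 m.
B₁ = 1.42×10⁻⁵ T, B₂ = 2.07×10⁻⁶ T.
Between antiparallel currents both contributions point the same way, so they add. B = B₁ + B₂ = 1.42×10⁻⁵ + 2.07×10⁻⁶ = 1.63×10⁻⁵ T.

B ≈ 16.3 μT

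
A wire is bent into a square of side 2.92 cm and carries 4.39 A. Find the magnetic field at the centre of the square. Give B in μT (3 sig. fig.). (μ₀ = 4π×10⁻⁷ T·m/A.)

B ≈ 170 μT

Each side is a finite straight segment at perpendicular distance d = a/(2 tan(π/4)) = 0.0146 m from the centre, with end-angles ±π/4.
One side contributes B₁ = (μ₀I/4πd)·2 sin(π/4) = 4.25×10⁻⁵ T.
All 4 sides add in the same direction: B = 4 × 4.25×10⁻⁵ = 1.70×10⁻⁴ T.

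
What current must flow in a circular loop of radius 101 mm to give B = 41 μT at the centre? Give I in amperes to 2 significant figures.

I ≈ 6.6 A

At the centre of a circular loop B = μ₀I/(2R), so I = 2RB/μ₀.
With R = 0.101 m, I = 2 × 0.101 × 4.10×10⁻⁵ / (4π×10⁻⁷) = 6.59 A.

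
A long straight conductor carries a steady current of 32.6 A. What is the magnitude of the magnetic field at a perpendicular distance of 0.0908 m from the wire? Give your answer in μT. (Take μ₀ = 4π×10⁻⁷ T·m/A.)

B ≈ 71.8 μT

For an infinitely long straight wire, B = μ₀I/(2πd).
B = (4π×10⁻⁷ × 32.6) / (2π × 0.0908) = 7.18×10⁻⁵ T.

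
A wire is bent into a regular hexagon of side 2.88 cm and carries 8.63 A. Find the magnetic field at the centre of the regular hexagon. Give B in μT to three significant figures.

B ≈ 208 μT

Each side is a finite straight segment at perpendicular distance d = a/(2 tan(π/6)) = 0.02494 m from the centre, with end-angles ±π/6.
One side contributes B₁ = (μ₀I/4πd)·2 sin(π/6) = 3.46×10⁻⁵ T.
All 6 sides add in the same direction: B = 6 × 3.46×10⁻⁵ = 2.08×10⁻⁴ T.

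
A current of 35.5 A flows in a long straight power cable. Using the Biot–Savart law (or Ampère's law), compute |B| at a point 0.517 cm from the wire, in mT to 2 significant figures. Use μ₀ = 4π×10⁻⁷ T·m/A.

B ≈ 1.4 mT

For an infinitely long straight wire, B = μ₀I/(2πd).
B = (4π×10⁻⁷ × 35.5) / (2π × 0.00517) = 1.37×10⁻³ T.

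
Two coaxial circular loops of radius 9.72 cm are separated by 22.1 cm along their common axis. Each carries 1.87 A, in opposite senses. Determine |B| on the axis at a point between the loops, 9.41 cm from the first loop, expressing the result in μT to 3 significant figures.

Each loop contributes B = μ₀IR²/[2(R²+z²)^(3/2)] on the axis, with z measured from that loop.
Loop 1 (z = 0.0941 m): B₁ = 4.48×10⁻⁶ T. Loop 2 (z = 0.1269 m): B₂ = 2.72×10⁻⁶ T.
The fields oppose: B = |B₁ − B₂| = 1.77×10⁻⁶ T.

B ≈ 1.77 μT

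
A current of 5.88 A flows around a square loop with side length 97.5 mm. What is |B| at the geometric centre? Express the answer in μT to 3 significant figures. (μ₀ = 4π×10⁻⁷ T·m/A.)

B ≈ 68.2 μT

Each side is a finite straight segment at perpendicular distance d = a/(2 tan(π/4)) = 0.04875 m from the centre, with end-angles ±π/4.
One side contributes B₁ = (μ₀I/4πd)·2 sin(π/4) = 1.71×10⁻⁵ T.
All 4 sides add in the same direction: B = 4 × 1.71×10⁻⁵ = 6.82×10⁻⁵ T.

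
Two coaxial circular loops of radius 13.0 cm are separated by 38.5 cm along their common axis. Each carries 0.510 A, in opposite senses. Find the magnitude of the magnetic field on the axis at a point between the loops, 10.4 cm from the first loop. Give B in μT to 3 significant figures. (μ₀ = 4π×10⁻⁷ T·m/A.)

B ≈ 0.991 μT

Each loop contributes B = μ₀IR²/[2(R²+z²)^(3/2)] on the axis, with z measured from that loop.
Loop 1 (z = 0.104 m): B₁ = 1.17×10⁻⁶ T. Loop 2 (z = 0.281 m): B₂ = 1.82×10⁻⁷ T.
The fields oppose: B = |B₁ − B₂| = 9.91×10⁻⁷ T.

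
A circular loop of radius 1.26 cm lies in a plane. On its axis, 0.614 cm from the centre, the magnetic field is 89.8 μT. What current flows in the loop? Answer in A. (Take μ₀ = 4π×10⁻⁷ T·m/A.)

On the axis of a loop, B = μ₀IR²/[2(R²+z²)^(3/2)], so I = 2B(R²+z²)^(3/2)/(μ₀R²).
R² + z² = 0.0001588 + 3.770×10⁻⁵ = 0.0001965 m²; raised to 3/2 gives 2.75×10⁻⁶ m³.
I = 2 × 8.98×10⁻⁵ × 2.75×10⁻⁶ / (1.26×10⁻⁶ × 0.0001588) = 2.48 A.

I ≈ 2.48 A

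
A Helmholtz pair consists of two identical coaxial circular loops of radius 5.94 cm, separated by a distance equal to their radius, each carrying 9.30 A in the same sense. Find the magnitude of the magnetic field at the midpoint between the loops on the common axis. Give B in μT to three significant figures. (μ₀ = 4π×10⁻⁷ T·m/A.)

Each loop contributes B = μ₀IR²/[2(R²+z²)^(3/2)] on the axis, with z measured from that loop.
Loop 1 (z = 0.0297 m): B₁ = 7.04×10⁻⁵ T. Loop 2 (z = 0.0297 m): B₂ = 7.04×10⁻⁵ T.
The fields add: B = B₁ + B₂ = 1.41×10⁻⁴ T.

B ≈ 141 μT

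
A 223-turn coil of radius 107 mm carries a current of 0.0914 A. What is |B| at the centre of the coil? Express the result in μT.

For an N-turn flat coil, B = Nμ₀I/(2R) with R = 0.107 m.
B = 223 × 5.37×10⁻⁷ T = 1.20×10⁻⁴ T.

B ≈ 120 μT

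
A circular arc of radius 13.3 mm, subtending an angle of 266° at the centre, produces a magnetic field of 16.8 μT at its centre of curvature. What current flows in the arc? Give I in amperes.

I ≈ 0.481 A

For a circular arc, B = μ₀Iφ/(4πR) with φ in radians; here φ = 4.643 rad.
So I = 4πRB/(μ₀φ) = 4π × 0.0133 × 1.68×10⁻⁵ / (4π×10⁻⁷ × 4.643) = 0.481 A.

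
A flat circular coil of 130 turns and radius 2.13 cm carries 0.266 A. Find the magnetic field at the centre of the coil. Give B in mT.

B ≈ 1.02 mT

For an N-turn flat coil, B = Nμ₀I/(2R) with R = 0.0213 m.
B = 130 × 7.85×10⁻⁶ T = 1.02×10⁻³ T.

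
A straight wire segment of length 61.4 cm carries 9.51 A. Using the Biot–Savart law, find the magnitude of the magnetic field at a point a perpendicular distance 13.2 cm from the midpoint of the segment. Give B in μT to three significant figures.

For a finite straight segment, B = (μ₀I/4πd)(sinθ₁ + sinθ₂), where θ₁, θ₂ are the angles from the perpendicular to each end.
The perpendicular from the point meets the wire at its midpoint, so each end is L/2 = 0.307 m away along the wire.
sinθ₁ = 0.307/√(0.307²+0.132²) = 0.9187; sinθ₂ = 0.307/√(0.307²+0.132²) = 0.9187.
B = (4π×10⁻⁷ × 9.51) / (4π × 0.132) × (0.9187 + 0.9187) = 1.32×10⁻⁵ T.

B ≈ 13.2 μT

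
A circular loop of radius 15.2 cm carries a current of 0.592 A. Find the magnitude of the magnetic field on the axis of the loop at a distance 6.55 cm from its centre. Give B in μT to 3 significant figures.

B ≈ 1.90 μT

On the axis of a circular loop, B = μ₀IR² / [2(R²+z²)^(3/2)].
R² + z² = (0.152)² + (0.0655)² = 0.02739 m², and (R²+z²)^(3/2) = 4.53×10⁻³ m³.
B = (4π×10⁻⁷ × 0.592 × 0.0231) / (2 × 4.53×10⁻³) = 1.90×10⁻⁶ T.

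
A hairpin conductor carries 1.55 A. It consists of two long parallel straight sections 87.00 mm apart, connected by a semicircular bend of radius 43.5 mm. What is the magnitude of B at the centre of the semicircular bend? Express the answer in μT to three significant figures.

The semicircular arc contributes B_arc = μ₀I·π/(4πR) = μ₀I/(4R) = 1.12×10⁻⁵ T.
Each semi-infinite lead is at perpendicular distance R = 0.0435 m from the centre, with the perpendicular foot at its near end, so it contributes μ₀I/(4πR); both point the same way, together 7.13×10⁻⁶ T.
Arc and leads all point the same direction: B = 1.12×10⁻⁵ + 7.13×10⁻⁶ = 1.83×10⁻⁵ T.

B ≈ 18.3 μT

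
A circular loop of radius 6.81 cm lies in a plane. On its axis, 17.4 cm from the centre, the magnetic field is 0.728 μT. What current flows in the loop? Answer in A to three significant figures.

On the axis of a loop, B = μ₀IR²/[2(R²+z²)^(3/2)], so I = 2B(R²+z²)^(3/2)/(μ₀R²).
R² + z² = 0.004638 + 0.03028 = 0.03491 m²; raised to 3/2 gives 6.52×10⁻³ m³.
I = 2 × 7.28×10⁻⁷ × 6.52×10⁻³ / (1.26×10⁻⁶ × 0.004638) = 1.63 A.

I ≈ 1.63 A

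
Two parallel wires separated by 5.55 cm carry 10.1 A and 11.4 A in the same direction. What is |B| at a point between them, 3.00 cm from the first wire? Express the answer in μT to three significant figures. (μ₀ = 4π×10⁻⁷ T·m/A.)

B ≈ 22.1 μT

Each long wire gives B = μ₀I/(2πd). Distances are d₁ = 0.03 m and d₂ = 0.0255 m.
B₁ = 6.73×10⁻⁵ T, B₂ = 8.94×10⁻⁵ T.
Between parallel currents the two contributions point in opposite directions, so they subtract. B = |B₁ − B₂| = |6.73×10⁻⁵ − 8.94×10⁻⁵| = 2.21×10⁻⁵ T.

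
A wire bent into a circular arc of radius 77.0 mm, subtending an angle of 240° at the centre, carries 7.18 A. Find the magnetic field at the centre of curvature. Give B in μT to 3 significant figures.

B ≈ 39.1 μT

The Biot–Savart field of a circular arc at its centre is B = μ₀Iφ/(4πR), with φ = 4.189 rad.
B = (4π×10⁻⁷ × 7.18 × 4.189) / (4π × 0.077) = 3.91×10⁻⁵ T.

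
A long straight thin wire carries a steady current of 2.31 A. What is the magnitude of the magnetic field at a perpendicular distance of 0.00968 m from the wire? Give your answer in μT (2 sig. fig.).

B ≈ 48 μT

For an infinitely long straight wire, B = μ₀I/(2πd).
B = (4π×10⁻⁷ × 2.31) / (2π × 0.00968) = 4.77×10⁻⁵ T.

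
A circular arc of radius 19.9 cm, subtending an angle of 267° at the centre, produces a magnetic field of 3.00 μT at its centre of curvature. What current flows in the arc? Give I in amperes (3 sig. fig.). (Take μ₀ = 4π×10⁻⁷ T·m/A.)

For a circular arc, B = μ₀Iφ/(4πR) with φ in radians; here φ = 4.66 rad.
So I = 4πRB/(μ₀φ) = 4π × 0.199 × 3.00×10⁻⁶ / (4π×10⁻⁷ × 4.66) = 1.28 A.

I ≈ 1.28 A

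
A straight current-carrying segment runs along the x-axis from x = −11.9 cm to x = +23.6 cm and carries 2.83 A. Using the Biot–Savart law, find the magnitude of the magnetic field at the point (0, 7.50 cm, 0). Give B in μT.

For a finite straight segment, B = (μ₀I/4πd)(sinθ₁ + sinθ₂), where θ₁, θ₂ are the angles from the perpendicular to each end.
The perpendicular distance is d = 0.075 m; the end-offsets along the wire are a = 0.119 m and b = 0.236 m.
sinθ₁ = 0.119/√(0.119²+0.075²) = 0.8460; sinθ₂ = 0.236/√(0.236²+0.075²) = 0.9530.
B = (4π×10⁻⁷ × 2.83) / (4π × 0.075) × (0.8460 + 0.9530) = 6.79×10⁻⁶ T.

B ≈ 6.79 μT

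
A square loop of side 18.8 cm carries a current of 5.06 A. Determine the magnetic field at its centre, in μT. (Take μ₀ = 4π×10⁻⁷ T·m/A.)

Each side is a finite straight segment at perpendicular distance d = a/(2 tan(π/4)) = 0.094 m from the centre, with end-angles ±π/4.
One side contributes B₁ = (μ₀I/4πd)·2 sin(π/4) = 7.61×10⁻⁶ T.
All 4 sides add in the same direction: B = 4 × 7.61×10⁻⁶ = 3.05×10⁻⁵ T.

B ≈ 30.5 μT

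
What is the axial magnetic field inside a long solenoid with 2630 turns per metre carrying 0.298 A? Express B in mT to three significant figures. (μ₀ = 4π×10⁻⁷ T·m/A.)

B ≈ 0.985 mT

Inside a long solenoid, B = μ₀nI with n = 2630 turns/m.
B = 4π×10⁻⁷ × 2630 × 0.298 = 9.85×10⁻⁴ T.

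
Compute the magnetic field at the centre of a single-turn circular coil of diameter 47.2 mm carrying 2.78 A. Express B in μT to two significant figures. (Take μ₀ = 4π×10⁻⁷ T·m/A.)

At the centre of a circular loop the Biot–Savart law gives B = μ₀I/(2R) (so R = 0.0236 m).
B = (4π×10⁻⁷ × 2.78) / (2 × 0.0236) = 7.40×10⁻⁵ T.

B ≈ 74 μT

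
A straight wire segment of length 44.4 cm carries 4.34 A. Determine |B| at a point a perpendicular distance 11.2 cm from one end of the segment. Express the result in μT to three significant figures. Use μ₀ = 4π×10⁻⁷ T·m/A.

B ≈ 3.76 μT

For a finite straight segment, B = (μ₀I/4πd)(sinθ₁ + sinθ₂), where θ₁, θ₂ are the angles from the perpendicular to each end.
The perpendicular foot is at one end, so the two end-offsets along the wire are 0 and L = 0.444 m.
sinθ₁ = 0/√(0²+0.112²) = 0.0000; sinθ₂ = 0.444/√(0.444²+0.112²) = 0.9696.
B = (4π×10⁻⁷ × 4.34) / (4π × 0.112) × (0.0000 + 0.9696) = 3.76×10⁻⁶ T.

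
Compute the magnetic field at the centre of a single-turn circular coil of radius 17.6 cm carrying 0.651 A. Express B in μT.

B ≈ 2.32 μT

At the centre of a circular loop the Biot–Savart law gives B = μ₀I/(2R).
B = (4π×10⁻⁷ × 0.651) / (2 × 0.176) = 2.32×10⁻⁶ T.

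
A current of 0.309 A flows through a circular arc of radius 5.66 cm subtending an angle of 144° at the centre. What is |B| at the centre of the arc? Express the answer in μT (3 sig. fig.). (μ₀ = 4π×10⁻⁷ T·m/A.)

B ≈ 1.37 μT

The Biot–Savart field of a circular arc at its centre is B = μ₀Iφ/(4πR), with φ = 2.513 rad.
B = (4π×10⁻⁷ × 0.309 × 2.513) / (4π × 0.0566) = 1.37×10⁻⁶ T.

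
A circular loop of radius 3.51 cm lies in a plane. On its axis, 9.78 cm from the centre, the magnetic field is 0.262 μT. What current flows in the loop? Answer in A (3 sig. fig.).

I ≈ 0.380 A

On the axis of a loop, B = μ₀IR²/[2(R²+z²)^(3/2)], so I = 2B(R²+z²)^(3/2)/(μ₀R²).
R² + z² = 0.001232 + 0.009565 = 0.0108 m²; raised to 3/2 gives 1.12×10⁻³ m³.
I = 2 × 2.62×10⁻⁷ × 1.12×10⁻³ / (1.26×10⁻⁶ × 0.001232) = 0.380 A.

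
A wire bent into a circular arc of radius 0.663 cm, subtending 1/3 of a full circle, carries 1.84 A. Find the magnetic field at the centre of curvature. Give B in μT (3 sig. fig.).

B ≈ 58.1 μT

The Biot–Savart field of a circular arc at its centre is B = μ₀Iφ/(4πR), with φ = 2.094 rad.
B = (4π×10⁻⁷ × 1.84 × 2.094) / (4π × 0.00663) = 5.81×10⁻⁵ T.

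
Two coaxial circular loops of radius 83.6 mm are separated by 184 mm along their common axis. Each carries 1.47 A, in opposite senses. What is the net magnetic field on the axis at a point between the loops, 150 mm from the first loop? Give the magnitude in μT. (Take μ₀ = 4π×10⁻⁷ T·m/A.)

B ≈ 7.51 μT

Each loop contributes B = μ₀IR²/[2(R²+z²)^(3/2)] on the axis, with z measured from that loop.
Loop 1 (z = 0.15 m): B₁ = 1.27×10⁻⁶ T. Loop 2 (z = 0.034 m): B₂ = 8.78×10⁻⁶ T.
The fields oppose: B = |B₁ − B₂| = 7.51×10⁻⁶ T.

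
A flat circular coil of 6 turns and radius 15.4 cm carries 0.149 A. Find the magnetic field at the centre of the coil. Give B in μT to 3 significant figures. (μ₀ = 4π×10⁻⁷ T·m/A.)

B ≈ 3.65 μT

For an N-turn flat coil, B = Nμ₀I/(2R) with R = 0.154 m.
B = 6 × 6.08×10⁻⁷ T = 3.65×10⁻⁶ T.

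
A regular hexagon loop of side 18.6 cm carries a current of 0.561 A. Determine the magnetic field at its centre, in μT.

Each side is a finite straight segment at perpendicular distance d = a/(2 tan(π/6)) = 0.1611 m from the centre, with end-angles ±π/6.
One side contributes B₁ = (μ₀I/4πd)·2 sin(π/6) = 3.48×10⁻⁷ T.
All 6 sides add in the same direction: B = 6 × 3.48×10⁻⁷ = 2.09×10⁻⁶ T.

B ≈ 2.09 μT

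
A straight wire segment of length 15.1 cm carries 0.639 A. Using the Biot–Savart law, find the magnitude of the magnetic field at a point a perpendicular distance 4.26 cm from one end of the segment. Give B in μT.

B ≈ 1.44 μT

For a finite straight segment, B = (μ₀I/4πd)(sinθ₁ + sinθ₂), where θ₁, θ₂ are the angles from the perpendicular to each end.
The perpendicular foot is at one end, so the two end-offsets along the wire are 0 and L = 0.151 m.
sinθ₁ = 0/√(0²+0.0426²) = 0.0000; sinθ₂ = 0.151/√(0.151²+0.0426²) = 0.9624.
B = (4π×10⁻⁷ × 0.639) / (4π × 0.0426) × (0.0000 + 0.9624) = 1.44×10⁻⁶ T.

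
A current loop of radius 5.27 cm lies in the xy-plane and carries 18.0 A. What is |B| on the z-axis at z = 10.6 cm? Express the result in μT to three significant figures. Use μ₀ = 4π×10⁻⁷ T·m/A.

On the axis of a circular loop, B = μ₀IR² / [2(R²+z²)^(3/2)].
R² + z² = (0.0527)² + (0.106)² = 0.01401 m², and (R²+z²)^(3/2) = 1.66×10⁻³ m³.
B = (4π×10⁻⁷ × 18.0 × 0.002777) / (2 × 1.66×10⁻³) = 1.89×10⁻⁵ T.

B ≈ 18.9 μT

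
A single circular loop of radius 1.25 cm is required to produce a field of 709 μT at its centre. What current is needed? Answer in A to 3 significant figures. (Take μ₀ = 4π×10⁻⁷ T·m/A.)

I ≈ 14.1 A

At the centre of a circular loop B = μ₀I/(2R), so I = 2RB/μ₀.
With R = 0.0125 m, I = 2 × 0.0125 × 7.09×10⁻⁴ / (4π×10⁻⁷) = 14.1 A.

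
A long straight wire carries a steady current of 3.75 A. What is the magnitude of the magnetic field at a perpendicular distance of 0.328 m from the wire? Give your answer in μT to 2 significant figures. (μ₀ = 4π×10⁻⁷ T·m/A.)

B ≈ 2.3 μT

For an infinitely long straight wire, B = μ₀I/(2πd).
B = (4π×10⁻⁷ × 3.75) / (2π × 0.328) = 2.29×10⁻⁶ T.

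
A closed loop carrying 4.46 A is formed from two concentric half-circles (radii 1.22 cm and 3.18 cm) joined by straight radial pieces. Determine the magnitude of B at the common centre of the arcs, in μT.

The radial connectors point toward the centre, so dl × r̂ = 0 and they contribute nothing.
Each semicircle gives μ₀I/(4R): inner arc 1.15×10⁻⁴ T, outer arc 4.41×10⁻⁵ T.
The two arcs carry current in opposite angular senses, so their fields oppose: B = |1.15×10⁻⁴ − 4.41×10⁻⁵| = 7.08×10⁻⁵ T.

B ≈ 70.8 μT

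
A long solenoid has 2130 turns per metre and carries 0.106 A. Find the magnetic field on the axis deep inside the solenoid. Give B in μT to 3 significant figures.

Inside a long solenoid, B = μ₀nI with n = 2130 turns/m.
B = 4π×10⁻⁷ × 2130 × 0.106 = 2.84×10⁻⁴ T.

B ≈ 284 μT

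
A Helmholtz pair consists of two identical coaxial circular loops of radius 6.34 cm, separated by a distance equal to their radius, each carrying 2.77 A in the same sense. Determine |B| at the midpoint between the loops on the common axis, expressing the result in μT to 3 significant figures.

Each loop contributes B = μ₀IR²/[2(R²+z²)^(3/2)] on the axis, with z measured from that loop.
Loop 1 (z = 0.0317 m): B₁ = 1.96×10⁻⁵ T. Loop 2 (z = 0.0317 m): B₂ = 1.96×10⁻⁵ T.
The fields add: B = B₁ + B₂ = 3.93×10⁻⁵ T.

B ≈ 39.3 μT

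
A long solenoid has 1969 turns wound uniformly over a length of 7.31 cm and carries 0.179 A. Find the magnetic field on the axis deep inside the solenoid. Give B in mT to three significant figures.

Inside a long solenoid, B = μ₀nI with n = 2.694×10⁴ turns/m.
B = 4π×10⁻⁷ × 2.694×10⁴ × 0.179 = 6.06×10⁻³ T.

B ≈ 6.06 mT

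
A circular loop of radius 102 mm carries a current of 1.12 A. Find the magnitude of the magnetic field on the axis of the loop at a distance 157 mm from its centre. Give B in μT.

On the axis of a circular loop, B = μ₀IR² / [2(R²+z²)^(3/2)].
R² + z² = (0.102)² + (0.157)² = 0.03505 m², and (R²+z²)^(3/2) = 6.56×10⁻³ m³.
B = (4π×10⁻⁷ × 1.12 × 0.0104) / (2 × 6.56×10⁻³) = 1.12×10⁻⁶ T.

B ≈ 1.12 μT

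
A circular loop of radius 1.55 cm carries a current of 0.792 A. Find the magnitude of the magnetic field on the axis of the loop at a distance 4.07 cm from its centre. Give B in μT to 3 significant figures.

B ≈ 1.45 μT

On the axis of a circular loop, B = μ₀IR² / [2(R²+z²)^(3/2)].
R² + z² = (0.0155)² + (0.0407)² = 0.001897 m², and (R²+z²)^(3/2) = 8.26×10⁻⁵ m³.
B = (4π×10⁻⁷ × 0.792 × 0.0002403) / (2 × 8.26×10⁻⁵) = 1.45×10⁻⁶ T.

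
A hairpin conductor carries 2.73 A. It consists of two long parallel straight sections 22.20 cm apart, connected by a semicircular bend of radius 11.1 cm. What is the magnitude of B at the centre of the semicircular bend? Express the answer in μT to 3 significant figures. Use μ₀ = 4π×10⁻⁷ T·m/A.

B ≈ 12.6 μT

The semicircular arc contributes B_arc = μ₀I·π/(4πR) = μ₀I/(4R) = 7.73×10⁻⁶ T.
Each semi-infinite lead is at perpendicular distance R = 0.111 m from the centre, with the perpendicular foot at its near end, so it contributes μ₀I/(4πR); both point the same way, together 4.92×10⁻⁶ T.
Arc and leads all point the same direction: B = 7.73×10⁻⁶ + 4.92×10⁻⁶ = 1.26×10⁻⁵ T.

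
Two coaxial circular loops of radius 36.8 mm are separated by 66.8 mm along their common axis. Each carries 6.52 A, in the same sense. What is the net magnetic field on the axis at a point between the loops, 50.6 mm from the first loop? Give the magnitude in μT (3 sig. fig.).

Each loop contributes B = μ₀IR²/[2(R²+z²)^(3/2)] on the axis, with z measured from that loop.
Loop 1 (z = 0.0506 m): B₁ = 2.27×10⁻⁵ T. Loop 2 (z = 0.0162 m): B₂ = 8.53×10⁻⁵ T.
The fields add: B = B₁ + B₂ = 1.08×10⁻⁴ T.

B ≈ 108 μT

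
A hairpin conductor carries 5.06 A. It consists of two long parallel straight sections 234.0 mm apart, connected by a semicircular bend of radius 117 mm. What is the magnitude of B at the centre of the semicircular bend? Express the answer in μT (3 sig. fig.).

B ≈ 22.2 μT

The semicircular arc contributes B_arc = μ₀I·π/(4πR) = μ₀I/(4R) = 1.36×10⁻⁵ T.
Each semi-infinite lead is at perpendicular distance R = 0.117 m from the centre, with the perpendicular foot at its near end, so it contributes μ₀I/(4πR); both point the same way, together 8.65×10⁻⁶ T.
Arc and leads all point the same direction: B = 1.36×10⁻⁵ + 8.65×10⁻⁶ = 2.22×10⁻⁵ T.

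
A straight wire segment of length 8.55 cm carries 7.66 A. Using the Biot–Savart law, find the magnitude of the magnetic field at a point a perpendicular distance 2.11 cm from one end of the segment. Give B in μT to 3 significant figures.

For a finite straight segment, B = (μ₀I/4πd)(sinθ₁ + sinθ₂), where θ₁, θ₂ are the angles from the perpendicular to each end.
The perpendicular foot is at one end, so the two end-offsets along the wire are 0 and L = 0.0855 m.
sinθ₁ = 0/√(0²+0.0211²) = 0.0000; sinθ₂ = 0.0855/√(0.0855²+0.0211²) = 0.9709.
B = (4π×10⁻⁷ × 7.66) / (4π × 0.0211) × (0.0000 + 0.9709) = 3.52×10⁻⁵ T.

B ≈ 35.2 μT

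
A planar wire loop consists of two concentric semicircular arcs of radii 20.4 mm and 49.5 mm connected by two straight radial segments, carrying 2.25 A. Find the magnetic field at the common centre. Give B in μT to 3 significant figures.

B ≈ 20.4 μT

The radial connectors point toward the centre, so dl × r̂ = 0 and they contribute nothing.
Each semicircle gives μ₀I/(4R): inner arc 3.46×10⁻⁵ T, outer arc 1.43×10⁻⁵ T.
The two arcs carry current in opposite angular senses, so their fields oppose: B = |3.46×10⁻⁵ − 1.43×10⁻⁵| = 2.04×10⁻⁵ T.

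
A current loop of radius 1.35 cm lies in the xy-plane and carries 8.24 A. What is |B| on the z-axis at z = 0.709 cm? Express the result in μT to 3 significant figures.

On the axis of a circular loop, B = μ₀IR² / [2(R²+z²)^(3/2)].
R² + z² = (0.0135)² + (0.00709)² = 0.0002325 m², and (R²+z²)^(3/2) = 3.55×10⁻⁶ m³.
B = (4π×10⁻⁷ × 8.24 × 0.0001823) / (2 × 3.55×10⁻⁶) = 2.66×10⁻⁴ T.

B ≈ 266 μT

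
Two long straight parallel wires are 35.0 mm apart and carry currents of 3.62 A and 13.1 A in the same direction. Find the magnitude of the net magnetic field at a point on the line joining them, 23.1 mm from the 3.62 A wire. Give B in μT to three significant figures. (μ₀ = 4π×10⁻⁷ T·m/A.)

Each long wire gives B = μ₀I/(2πd). Distances are d₁ = 0.0231 m and d₂ = 0.0119 m.
B₁ = 3.13×10⁻⁵ T, B₂ = 2.20×10⁻⁴ T.
Between parallel currents the two contributions point in opposite directions, so they subtract. B = |B₁ − B₂| = |3.13×10⁻⁵ − 2.20×10⁻⁴| = 1.89×10⁻⁴ T.

B ≈ 189 μT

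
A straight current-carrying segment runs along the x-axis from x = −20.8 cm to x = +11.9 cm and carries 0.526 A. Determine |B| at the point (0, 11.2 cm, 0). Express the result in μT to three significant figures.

B ≈ 0.756 μT

For a finite straight segment, B = (μ₀I/4πd)(sinθ₁ + sinθ₂), where θ₁, θ₂ are the angles from the perpendicular to each end.
The perpendicular distance is d = 0.112 m; the end-offsets along the wire are a = 0.208 m and b = 0.119 m.
sinθ₁ = 0.208/√(0.208²+0.112²) = 0.8805; sinθ₂ = 0.119/√(0.119²+0.112²) = 0.7282.
B = (4π×10⁻⁷ × 0.526) / (4π × 0.112) × (0.8805 + 0.7282) = 7.56×10⁻⁷ T.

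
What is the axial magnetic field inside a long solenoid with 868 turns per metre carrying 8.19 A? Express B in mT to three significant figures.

B ≈ 8.93 mT

Inside a long solenoid, B = μ₀nI with n = 868 turns/m.
B = 4π×10⁻⁷ × 868 × 8.19 = 8.93×10⁻³ T.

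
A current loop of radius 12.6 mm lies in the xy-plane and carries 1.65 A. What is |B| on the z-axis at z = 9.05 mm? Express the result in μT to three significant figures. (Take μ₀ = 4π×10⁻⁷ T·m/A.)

On the axis of a circular loop, B = μ₀IR² / [2(R²+z²)^(3/2)].
R² + z² = (0.0126)² + (0.00905)² = 0.0002407 m², and (R²+z²)^(3/2) = 3.73×10⁻⁶ m³.
B = (4π×10⁻⁷ × 1.65 × 0.0001588) / (2 × 3.73×10⁻⁶) = 4.41×10⁻⁵ T.

B ≈ 44.1 μT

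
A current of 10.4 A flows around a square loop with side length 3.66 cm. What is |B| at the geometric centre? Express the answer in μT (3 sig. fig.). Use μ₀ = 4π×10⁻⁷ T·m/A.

Each side is a finite straight segment at perpendicular distance d = a/(2 tan(π/4)) = 0.0183 m from the centre, with end-angles ±π/4.
One side contributes B₁ = (μ₀I/4πd)·2 sin(π/4) = 8.04×10⁻⁵ T.
All 4 sides add in the same direction: B = 4 × 8.04×10⁻⁵ = 3.21×10⁻⁴ T.

B ≈ 321 μT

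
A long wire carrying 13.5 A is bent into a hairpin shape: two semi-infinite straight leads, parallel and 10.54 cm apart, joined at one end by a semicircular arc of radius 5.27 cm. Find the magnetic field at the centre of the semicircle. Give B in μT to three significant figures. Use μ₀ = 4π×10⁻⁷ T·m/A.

The semicircular arc contributes B_arc = μ₀I·π/(4πR) = μ₀I/(4R) = 8.05×10⁻⁵ T.
Each semi-infinite lead is at perpendicular distance R = 0.0527 m from the centre, with the perpendicular foot at its near end, so it contributes μ₀I/(4πR); both point the same way, together 5.12×10⁻⁵ T.
Arc and leads all point the same direction: B = 8.05×10⁻⁵ + 5.12×10⁻⁵ = 1.32×10⁻⁴ T.

B ≈ 132 μT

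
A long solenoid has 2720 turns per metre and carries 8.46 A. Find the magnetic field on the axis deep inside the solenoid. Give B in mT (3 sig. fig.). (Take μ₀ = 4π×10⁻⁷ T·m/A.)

B ≈ 28.9 mT

Inside a long solenoid, B = μ₀nI with n = 2720 turns/m.
B = 4π×10⁻⁷ × 2720 × 8.46 = 2.89×10⁻² T.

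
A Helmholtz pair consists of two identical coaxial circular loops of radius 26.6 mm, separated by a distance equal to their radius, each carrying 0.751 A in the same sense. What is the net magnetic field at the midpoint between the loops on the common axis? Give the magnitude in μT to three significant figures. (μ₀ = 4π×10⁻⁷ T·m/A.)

Each loop contributes B = μ₀IR²/[2(R²+z²)^(3/2)] on the axis, with z measured from that loop.
Loop 1 (z = 0.0133 m): B₁ = 1.27×10⁻⁵ T. Loop 2 (z = 0.0133 m): B₂ = 1.27×10⁻⁵ T.
The fields add: B = B₁ + B₂ = 2.54×10⁻⁵ T.

B ≈ 25.4 μT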